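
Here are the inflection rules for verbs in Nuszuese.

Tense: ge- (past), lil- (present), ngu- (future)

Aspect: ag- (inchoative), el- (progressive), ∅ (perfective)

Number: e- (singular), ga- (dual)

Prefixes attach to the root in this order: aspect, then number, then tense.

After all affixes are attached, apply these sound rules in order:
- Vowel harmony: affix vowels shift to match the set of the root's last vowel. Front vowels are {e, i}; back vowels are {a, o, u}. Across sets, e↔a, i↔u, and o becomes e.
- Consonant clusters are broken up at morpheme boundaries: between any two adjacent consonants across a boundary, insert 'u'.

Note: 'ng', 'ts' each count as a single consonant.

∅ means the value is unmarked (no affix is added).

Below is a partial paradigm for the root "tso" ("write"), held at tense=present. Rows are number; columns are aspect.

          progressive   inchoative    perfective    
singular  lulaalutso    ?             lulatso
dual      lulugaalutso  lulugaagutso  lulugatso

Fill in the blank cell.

Attach aspect inchoative ag- → agtso.
Attach number singular e- → eagtso.
Attach tense present lil- → lileagtso.
Apply vowel harmony: lileagtso → lulaagtso.
Apply epenthesis: lulaagtso → lulaagutso.

lulaagutso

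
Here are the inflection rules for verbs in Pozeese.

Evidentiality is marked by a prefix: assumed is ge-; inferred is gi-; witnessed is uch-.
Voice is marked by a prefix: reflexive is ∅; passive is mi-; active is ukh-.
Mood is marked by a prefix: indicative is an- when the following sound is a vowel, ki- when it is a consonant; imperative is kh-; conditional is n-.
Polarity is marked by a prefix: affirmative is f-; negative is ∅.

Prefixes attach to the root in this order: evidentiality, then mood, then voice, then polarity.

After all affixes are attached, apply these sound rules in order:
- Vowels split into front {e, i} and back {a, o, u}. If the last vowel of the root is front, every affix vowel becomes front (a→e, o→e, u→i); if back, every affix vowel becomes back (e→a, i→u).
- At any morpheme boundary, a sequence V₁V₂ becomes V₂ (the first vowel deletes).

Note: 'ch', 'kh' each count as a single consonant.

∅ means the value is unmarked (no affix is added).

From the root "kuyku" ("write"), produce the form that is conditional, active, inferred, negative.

ukhngukuyku

Attach evidentiality inferred gi- → gikuyku.
Attach mood conditional n- → ngikuyku.
Attach voice active ukh- → ukhngikuyku.
polarity = negative: zero marking, form stays ukhngikuyku.
Apply vowel harmony: ukhngikuyku → ukhngukuyku.
Vowel deletion: no change.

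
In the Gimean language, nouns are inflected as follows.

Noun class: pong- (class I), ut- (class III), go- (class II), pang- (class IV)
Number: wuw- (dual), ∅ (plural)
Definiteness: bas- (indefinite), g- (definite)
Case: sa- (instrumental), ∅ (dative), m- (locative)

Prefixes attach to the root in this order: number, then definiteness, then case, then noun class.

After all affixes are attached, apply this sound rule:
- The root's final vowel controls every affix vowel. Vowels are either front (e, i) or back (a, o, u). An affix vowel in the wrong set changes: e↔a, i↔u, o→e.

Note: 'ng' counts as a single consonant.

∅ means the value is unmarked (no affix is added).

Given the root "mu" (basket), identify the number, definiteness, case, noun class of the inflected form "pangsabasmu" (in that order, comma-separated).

plural, indefinite, instrumental, class IV

Segment: pang-sa-bas-mu.
number: ∅ → plural.
definiteness: bas- → indefinite.
case: sa- → instrumental.
noun class: pang- → class IV.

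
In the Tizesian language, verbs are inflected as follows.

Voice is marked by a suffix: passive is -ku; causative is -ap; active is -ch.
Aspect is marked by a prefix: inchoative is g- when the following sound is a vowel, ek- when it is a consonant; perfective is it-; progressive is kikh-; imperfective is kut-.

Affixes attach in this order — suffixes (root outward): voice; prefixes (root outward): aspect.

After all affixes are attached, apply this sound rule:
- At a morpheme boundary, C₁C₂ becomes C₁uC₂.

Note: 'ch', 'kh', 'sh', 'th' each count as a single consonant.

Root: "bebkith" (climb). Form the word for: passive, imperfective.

kutubebkithuku

Attach voice passive -ku → bebkithku.
Attach aspect imperfective kut- → kutbebkithku.
Apply epenthesis: kutbebkithku → kutubebkithuku.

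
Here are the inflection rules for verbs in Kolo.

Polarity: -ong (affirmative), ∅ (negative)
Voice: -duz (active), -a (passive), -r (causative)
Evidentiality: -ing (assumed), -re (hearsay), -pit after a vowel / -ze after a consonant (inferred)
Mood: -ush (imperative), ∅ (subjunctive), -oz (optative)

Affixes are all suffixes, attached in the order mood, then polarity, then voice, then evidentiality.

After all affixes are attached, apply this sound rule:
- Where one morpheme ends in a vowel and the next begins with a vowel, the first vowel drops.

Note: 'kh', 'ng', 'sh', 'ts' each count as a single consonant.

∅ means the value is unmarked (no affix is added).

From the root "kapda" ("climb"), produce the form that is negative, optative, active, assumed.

kapdozduzing

Attach mood optative -oz → kapdaoz.
polarity = negative: zero marking, form stays kapdaoz.
Attach voice active -duz → kapdaozduz.
Attach evidentiality assumed -ing → kapdaozduzing.
Apply vowel deletion: kapdaozduzing → kapdozduzing.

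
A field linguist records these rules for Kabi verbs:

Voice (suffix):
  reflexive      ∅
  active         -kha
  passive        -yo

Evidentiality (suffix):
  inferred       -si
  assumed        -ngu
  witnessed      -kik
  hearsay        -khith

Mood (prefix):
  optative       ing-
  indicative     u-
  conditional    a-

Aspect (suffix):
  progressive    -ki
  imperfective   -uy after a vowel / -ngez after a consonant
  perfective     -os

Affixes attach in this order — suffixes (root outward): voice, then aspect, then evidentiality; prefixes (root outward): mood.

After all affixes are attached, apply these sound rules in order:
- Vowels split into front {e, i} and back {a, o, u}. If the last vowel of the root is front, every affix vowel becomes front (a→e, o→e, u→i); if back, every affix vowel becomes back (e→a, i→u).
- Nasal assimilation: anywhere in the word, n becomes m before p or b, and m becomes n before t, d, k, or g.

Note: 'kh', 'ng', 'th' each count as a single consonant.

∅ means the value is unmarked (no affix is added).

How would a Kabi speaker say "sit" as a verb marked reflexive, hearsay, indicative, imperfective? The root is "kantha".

ukanthauykhuth

voice = reflexive: zero marking, form stays kantha.
Attach aspect imperfective -uy (after vowel 'a') → kanthauy.
Attach mood indicative u- → ukanthauy.
Attach evidentiality hearsay -khith → ukanthauykhith.
Apply vowel harmony: ukanthauykhith → ukanthauykhuth.
Nasal assimilation: no change.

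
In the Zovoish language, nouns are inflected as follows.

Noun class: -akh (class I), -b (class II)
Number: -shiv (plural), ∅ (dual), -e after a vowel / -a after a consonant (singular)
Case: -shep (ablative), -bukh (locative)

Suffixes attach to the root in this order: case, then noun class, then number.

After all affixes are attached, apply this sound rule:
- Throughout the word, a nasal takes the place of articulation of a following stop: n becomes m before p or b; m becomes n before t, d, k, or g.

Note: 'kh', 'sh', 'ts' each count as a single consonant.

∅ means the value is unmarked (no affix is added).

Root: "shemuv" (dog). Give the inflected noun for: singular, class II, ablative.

Attach case ablative -shep → shemuvshep.
Attach noun class class II -b → shemuvshepb.
Attach number singular -a (after consonant 'b') → shemuvshepba.
Nasal assimilation: no change.

shemuvshepba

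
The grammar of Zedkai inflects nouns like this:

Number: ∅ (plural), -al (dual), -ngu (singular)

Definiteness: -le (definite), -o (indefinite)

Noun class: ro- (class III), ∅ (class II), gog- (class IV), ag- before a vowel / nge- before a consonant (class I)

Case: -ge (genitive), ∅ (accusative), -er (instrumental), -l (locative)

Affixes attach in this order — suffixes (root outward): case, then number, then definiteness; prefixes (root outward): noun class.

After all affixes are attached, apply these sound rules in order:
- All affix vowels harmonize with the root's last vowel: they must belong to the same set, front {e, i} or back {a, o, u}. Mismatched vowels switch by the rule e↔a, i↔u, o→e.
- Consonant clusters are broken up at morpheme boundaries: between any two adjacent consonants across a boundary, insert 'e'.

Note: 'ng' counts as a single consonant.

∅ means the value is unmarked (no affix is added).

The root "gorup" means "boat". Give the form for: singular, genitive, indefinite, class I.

ngagorupeganguo

Attach noun class class I nge- (before consonant 'g') → ngegorup.
Attach case genitive -ge → ngegorupge.
Attach number singular -ngu → ngegorupgengu.
Attach definiteness indefinite -o → ngegorupgenguo.
Apply vowel harmony: ngegorupgenguo → ngagorupganguo.
Apply epenthesis: ngagorupganguo → ngagorupeganguo.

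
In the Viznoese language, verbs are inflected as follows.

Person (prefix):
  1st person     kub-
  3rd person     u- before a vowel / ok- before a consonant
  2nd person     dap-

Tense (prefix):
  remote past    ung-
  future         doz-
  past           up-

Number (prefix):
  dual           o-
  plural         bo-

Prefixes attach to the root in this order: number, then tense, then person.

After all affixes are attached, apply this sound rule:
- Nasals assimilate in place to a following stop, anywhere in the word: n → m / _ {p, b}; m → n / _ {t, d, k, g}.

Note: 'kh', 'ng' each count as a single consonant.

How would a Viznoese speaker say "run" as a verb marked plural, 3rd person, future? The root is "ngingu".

Attach number plural bo- → bongingu.
Attach tense future doz- → dozbongingu.
Attach person 3rd person ok- (before consonant 'd') → okdozbongingu.
Nasal assimilation: no change.

okdozbongingu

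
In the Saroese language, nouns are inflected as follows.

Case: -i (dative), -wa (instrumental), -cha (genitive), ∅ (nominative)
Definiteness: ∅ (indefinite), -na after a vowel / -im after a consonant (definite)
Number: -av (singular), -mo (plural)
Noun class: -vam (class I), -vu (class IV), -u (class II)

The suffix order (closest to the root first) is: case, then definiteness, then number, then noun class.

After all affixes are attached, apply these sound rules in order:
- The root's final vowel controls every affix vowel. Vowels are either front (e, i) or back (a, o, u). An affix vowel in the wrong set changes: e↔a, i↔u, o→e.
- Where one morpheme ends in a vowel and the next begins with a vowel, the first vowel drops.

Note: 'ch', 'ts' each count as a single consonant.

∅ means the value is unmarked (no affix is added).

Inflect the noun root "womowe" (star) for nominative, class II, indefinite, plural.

case = nominative: zero marking, form stays womowe.
definiteness = indefinite: zero marking, form stays womowe.
Attach number plural -mo → womowemo.
Attach noun class class II -u → womowemou.
Apply vowel harmony: womowemou → womowemei.
Apply vowel deletion: womowemei → womowemi.

womowemi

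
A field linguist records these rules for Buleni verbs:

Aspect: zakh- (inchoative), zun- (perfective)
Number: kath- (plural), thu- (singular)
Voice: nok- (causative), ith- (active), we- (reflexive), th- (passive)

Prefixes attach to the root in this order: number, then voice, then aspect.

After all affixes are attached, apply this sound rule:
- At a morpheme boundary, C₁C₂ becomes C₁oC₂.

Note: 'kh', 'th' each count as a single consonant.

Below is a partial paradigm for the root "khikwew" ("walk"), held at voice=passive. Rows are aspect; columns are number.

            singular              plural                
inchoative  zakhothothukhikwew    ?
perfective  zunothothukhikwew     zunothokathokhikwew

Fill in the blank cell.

Attach number plural kath- → kathkhikwew.
Attach voice passive th- → thkathkhikwew.
Attach aspect inchoative zakh- → zakhthkathkhikwew.
Apply epenthesis: zakhthkathkhikwew → zakhothokathokhikwew.

zakhothokathokhikwew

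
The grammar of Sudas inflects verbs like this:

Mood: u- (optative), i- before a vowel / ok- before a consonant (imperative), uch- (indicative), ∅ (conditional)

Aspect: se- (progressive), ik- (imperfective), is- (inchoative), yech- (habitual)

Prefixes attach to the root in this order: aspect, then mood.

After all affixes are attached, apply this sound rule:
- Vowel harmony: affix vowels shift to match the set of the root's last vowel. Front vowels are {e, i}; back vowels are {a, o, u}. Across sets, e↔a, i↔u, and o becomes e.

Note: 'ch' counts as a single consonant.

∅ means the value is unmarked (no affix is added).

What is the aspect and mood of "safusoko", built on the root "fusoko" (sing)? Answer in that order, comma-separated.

Segment: se-fusoko.
aspect: se- → progressive.
mood: ∅ → conditional.

progressive, conditional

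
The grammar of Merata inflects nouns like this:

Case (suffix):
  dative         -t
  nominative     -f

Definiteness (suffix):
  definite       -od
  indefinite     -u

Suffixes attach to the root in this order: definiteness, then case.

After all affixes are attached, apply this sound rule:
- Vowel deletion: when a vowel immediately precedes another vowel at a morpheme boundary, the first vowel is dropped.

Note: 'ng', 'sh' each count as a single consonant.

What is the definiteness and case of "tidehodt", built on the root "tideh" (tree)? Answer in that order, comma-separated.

definite, dative

Segment: tideh-od-t.
definiteness: -od → definite.
case: -t → dative.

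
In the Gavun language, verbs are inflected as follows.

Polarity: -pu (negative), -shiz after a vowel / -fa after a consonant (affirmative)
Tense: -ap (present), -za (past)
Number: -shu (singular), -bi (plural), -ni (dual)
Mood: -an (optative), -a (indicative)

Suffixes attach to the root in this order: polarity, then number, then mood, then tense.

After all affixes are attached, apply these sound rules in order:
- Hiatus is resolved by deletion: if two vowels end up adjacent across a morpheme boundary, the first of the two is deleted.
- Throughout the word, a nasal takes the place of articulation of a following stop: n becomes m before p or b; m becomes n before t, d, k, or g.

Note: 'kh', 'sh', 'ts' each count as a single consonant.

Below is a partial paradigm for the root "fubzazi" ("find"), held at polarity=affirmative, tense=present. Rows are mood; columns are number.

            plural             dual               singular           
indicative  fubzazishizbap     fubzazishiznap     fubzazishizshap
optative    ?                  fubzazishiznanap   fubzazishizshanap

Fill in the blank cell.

fubzazishizbanap

Attach polarity affirmative -shiz (after vowel 'i') → fubzazishiz.
Attach number plural -bi → fubzazishizbi.
Attach mood optative -an → fubzazishizbian.
Attach tense present -ap → fubzazishizbianap.
Apply vowel deletion: fubzazishizbianap → fubzazishizbanap.
Nasal assimilation: no change.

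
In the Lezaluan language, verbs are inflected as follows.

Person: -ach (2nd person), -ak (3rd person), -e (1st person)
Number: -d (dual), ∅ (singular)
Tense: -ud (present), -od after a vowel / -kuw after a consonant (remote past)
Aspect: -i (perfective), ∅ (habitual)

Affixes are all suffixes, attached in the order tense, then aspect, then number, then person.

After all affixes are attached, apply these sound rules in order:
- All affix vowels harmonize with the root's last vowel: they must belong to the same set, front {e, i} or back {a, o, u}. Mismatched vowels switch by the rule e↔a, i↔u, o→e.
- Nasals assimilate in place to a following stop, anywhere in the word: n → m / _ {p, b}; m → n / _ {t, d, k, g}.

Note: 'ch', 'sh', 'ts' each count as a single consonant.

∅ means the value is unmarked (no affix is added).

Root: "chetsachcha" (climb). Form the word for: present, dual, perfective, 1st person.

chetsachchaududa

Attach tense present -ud → chetsachchaud.
Attach aspect perfective -i → chetsachchaudi.
Attach number dual -d → chetsachchaudid.
Attach person 1st person -e → chetsachchaudide.
Apply vowel harmony: chetsachchaudide → chetsachchaududa.
Nasal assimilation: no change.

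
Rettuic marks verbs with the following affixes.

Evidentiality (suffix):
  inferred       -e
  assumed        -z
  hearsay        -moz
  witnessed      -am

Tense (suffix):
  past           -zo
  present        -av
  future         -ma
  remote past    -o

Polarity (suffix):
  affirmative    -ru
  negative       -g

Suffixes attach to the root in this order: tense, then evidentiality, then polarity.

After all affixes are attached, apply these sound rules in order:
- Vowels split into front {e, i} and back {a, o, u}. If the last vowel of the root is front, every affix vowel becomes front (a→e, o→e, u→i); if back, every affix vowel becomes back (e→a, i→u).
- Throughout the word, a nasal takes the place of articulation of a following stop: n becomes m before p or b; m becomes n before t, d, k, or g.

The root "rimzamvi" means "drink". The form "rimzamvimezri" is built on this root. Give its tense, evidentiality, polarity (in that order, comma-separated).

Segment: rimzamvi-ma-z-ru.
tense: -ma → future.
evidentiality: -z → assumed.
polarity: -ru → affirmative.

future, assumed, affirmative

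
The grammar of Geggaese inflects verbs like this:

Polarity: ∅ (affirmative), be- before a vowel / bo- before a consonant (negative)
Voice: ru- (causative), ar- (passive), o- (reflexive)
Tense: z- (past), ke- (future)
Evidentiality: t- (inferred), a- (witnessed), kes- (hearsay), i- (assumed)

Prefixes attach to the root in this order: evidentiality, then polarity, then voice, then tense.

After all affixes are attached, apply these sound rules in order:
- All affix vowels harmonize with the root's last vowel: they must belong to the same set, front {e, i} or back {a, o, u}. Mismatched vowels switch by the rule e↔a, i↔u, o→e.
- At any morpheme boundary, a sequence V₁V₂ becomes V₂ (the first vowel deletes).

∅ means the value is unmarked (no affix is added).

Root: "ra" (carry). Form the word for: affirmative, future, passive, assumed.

karura

Attach evidentiality assumed i- → ira.
polarity = affirmative: zero marking, form stays ira.
Attach voice passive ar- → arira.
Attach tense future ke- → kearira.
Apply vowel harmony: kearira → kaarura.
Apply vowel deletion: kaarura → karura.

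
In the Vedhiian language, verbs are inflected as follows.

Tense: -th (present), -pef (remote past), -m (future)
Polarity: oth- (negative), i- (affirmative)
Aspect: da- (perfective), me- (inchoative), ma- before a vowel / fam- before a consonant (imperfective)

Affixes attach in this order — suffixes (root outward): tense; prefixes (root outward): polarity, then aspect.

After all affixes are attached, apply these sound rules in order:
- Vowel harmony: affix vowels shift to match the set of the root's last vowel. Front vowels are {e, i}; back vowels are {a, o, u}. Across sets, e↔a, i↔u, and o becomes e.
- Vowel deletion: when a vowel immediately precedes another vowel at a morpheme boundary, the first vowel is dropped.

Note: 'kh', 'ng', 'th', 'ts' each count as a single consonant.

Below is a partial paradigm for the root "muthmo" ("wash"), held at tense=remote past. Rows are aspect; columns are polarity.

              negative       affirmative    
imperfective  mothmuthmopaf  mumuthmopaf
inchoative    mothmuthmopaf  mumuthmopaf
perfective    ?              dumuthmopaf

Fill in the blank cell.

dothmuthmopaf

Attach polarity negative oth- → othmuthmo.
Attach tense remote past -pef → othmuthmopef.
Attach aspect perfective da- → daothmuthmopef.
Apply vowel harmony: daothmuthmopef → daothmuthmopaf.
Apply vowel deletion: daothmuthmopaf → dothmuthmopaf.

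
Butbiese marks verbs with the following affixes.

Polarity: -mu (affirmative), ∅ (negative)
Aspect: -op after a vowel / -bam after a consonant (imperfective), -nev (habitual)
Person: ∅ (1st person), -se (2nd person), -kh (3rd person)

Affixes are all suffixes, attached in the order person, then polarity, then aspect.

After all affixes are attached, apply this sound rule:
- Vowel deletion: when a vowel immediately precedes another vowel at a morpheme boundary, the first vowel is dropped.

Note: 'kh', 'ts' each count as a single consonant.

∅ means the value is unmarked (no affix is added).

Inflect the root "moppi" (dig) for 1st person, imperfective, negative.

moppop

person = 1st person: zero marking, form stays moppi.
polarity = negative: zero marking, form stays moppi.
Attach aspect imperfective -op (after vowel 'i') → moppiop.
Apply vowel deletion: moppiop → moppop.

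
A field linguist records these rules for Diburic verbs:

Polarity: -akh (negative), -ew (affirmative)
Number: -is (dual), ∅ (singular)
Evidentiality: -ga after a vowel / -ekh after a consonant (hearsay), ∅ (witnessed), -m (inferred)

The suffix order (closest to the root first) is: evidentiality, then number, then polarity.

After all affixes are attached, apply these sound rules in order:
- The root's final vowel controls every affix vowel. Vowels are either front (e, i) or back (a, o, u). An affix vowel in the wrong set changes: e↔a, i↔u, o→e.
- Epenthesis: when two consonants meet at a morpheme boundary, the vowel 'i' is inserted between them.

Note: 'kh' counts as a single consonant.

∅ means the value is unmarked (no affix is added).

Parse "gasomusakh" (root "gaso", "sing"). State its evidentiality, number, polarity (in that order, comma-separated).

Segment: gaso-m-is-akh.
evidentiality: -m → inferred.
number: -is → dual.
polarity: -akh → negative.

inferred, dual, negative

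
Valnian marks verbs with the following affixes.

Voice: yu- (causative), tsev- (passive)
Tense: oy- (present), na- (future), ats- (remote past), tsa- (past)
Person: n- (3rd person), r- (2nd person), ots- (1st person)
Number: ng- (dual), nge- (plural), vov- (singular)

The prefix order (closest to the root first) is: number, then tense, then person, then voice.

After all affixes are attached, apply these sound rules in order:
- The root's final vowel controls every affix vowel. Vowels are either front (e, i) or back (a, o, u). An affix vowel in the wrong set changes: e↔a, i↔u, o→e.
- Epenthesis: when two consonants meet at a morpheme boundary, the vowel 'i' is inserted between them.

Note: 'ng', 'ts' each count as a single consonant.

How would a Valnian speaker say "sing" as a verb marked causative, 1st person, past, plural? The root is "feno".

yuotsitsangafeno

Attach number plural nge- → ngefeno.
Attach tense past tsa- → tsangefeno.
Attach person 1st person ots- → otstsangefeno.
Attach voice causative yu- → yuotstsangefeno.
Apply vowel harmony: yuotstsangefeno → yuotstsangafeno.
Apply epenthesis: yuotstsangafeno → yuotsitsangafeno.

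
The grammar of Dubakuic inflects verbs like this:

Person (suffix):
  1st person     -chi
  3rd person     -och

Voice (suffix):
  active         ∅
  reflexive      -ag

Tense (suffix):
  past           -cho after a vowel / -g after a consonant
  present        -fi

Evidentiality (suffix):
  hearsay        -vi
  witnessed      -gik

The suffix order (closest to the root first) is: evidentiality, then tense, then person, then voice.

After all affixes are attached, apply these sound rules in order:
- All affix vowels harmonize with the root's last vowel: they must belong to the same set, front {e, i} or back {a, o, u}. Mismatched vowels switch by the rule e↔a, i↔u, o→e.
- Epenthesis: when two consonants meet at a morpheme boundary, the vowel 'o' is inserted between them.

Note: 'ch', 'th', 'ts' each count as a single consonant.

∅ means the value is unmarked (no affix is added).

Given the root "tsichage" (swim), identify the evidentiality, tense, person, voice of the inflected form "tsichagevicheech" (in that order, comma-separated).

hearsay, past, 3rd person, active

Segment: tsichage-vi-cho-och.
evidentiality: -vi → hearsay.
tense: -cho/g → past.
person: -och → 3rd person.
voice: ∅ → active.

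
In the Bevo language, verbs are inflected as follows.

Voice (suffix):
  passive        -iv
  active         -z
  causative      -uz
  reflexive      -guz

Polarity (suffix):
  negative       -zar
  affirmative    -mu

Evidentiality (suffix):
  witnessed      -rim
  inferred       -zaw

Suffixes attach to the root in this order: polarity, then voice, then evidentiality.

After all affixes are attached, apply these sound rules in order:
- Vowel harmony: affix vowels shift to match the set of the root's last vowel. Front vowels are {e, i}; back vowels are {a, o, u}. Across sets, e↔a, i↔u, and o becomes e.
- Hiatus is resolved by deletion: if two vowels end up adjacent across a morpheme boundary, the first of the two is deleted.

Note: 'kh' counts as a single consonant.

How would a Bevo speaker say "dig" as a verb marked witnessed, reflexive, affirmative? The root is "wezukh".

wezukhmuguzrum

Attach polarity affirmative -mu → wezukhmu.
Attach voice reflexive -guz → wezukhmuguz.
Attach evidentiality witnessed -rim → wezukhmuguzrim.
Apply vowel harmony: wezukhmuguzrim → wezukhmuguzrum.
Vowel deletion: no change.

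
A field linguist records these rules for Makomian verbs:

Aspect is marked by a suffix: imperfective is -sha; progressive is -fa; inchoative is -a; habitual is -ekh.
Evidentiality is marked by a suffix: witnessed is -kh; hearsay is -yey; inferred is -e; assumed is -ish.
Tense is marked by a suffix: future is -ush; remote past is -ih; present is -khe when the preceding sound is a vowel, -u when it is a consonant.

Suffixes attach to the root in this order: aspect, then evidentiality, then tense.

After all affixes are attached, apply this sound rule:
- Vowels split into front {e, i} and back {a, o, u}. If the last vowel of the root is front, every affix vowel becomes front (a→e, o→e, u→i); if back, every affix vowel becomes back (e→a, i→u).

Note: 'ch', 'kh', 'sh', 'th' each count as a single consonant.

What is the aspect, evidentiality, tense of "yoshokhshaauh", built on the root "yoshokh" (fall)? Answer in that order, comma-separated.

imperfective, inferred, remote past

Segment: yoshokh-sha-e-ih.
aspect: -sha → imperfective.
evidentiality: -e → inferred.
tense: -ih → remote past.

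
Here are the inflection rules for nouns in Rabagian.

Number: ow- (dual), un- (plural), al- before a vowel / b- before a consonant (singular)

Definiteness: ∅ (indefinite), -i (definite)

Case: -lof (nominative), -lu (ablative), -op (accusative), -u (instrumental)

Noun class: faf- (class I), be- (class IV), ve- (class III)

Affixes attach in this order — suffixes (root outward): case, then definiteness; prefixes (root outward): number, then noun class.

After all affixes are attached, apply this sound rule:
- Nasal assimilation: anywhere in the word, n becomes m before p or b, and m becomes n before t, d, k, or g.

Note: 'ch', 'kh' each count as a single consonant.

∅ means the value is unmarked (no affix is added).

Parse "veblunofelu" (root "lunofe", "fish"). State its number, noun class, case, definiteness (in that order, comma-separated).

singular, class III, ablative, indefinite

Segment: ve-b-lunofe-lu.
number: al/b- → singular.
noun class: ve- → class III.
case: -lu → ablative.
definiteness: ∅ → indefinite.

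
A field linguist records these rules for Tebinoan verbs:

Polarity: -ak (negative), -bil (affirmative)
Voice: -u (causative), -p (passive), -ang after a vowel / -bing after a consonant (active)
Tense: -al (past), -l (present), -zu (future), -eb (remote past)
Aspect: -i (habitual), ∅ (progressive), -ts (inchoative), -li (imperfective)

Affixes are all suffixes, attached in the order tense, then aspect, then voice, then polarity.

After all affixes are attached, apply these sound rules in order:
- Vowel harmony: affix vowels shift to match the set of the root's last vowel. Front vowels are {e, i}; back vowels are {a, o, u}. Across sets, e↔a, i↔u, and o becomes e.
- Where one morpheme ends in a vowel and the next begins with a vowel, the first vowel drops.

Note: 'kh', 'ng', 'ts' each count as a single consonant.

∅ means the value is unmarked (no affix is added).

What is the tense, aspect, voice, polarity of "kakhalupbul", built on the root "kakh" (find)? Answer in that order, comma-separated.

Segment: kakh-al-i-p-bil.
tense: -al → past.
aspect: -i → habitual.
voice: -p → passive.
polarity: -bil → affirmative.

past, habitual, passive, affirmative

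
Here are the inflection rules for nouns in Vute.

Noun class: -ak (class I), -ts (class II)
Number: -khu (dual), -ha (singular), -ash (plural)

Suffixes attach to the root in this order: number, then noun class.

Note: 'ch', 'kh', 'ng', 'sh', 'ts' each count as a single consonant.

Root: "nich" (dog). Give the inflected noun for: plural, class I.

Attach number plural -ash → nichash.
Attach noun class class I -ak → nichashak.

nichashak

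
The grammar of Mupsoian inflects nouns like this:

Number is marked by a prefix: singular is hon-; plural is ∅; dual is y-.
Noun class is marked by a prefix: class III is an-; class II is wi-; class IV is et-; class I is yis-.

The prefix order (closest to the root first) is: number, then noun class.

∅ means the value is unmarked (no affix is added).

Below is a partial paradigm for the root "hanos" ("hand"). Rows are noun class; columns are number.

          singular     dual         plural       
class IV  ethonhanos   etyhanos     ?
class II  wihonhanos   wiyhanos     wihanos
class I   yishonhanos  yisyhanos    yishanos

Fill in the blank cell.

number = plural: zero marking, form stays hanos.
Attach noun class class IV et- → ethanos.

ethanos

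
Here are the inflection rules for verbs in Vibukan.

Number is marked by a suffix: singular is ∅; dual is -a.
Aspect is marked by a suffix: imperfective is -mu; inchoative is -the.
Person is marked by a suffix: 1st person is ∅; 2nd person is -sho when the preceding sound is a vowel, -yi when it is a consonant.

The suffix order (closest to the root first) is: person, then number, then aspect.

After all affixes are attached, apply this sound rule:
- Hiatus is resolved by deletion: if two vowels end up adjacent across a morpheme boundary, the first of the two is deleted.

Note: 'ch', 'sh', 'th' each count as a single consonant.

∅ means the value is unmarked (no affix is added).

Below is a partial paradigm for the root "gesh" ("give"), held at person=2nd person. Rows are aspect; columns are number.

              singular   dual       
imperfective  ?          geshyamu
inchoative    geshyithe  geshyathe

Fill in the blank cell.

geshyimu

Attach person 2nd person -yi (after consonant 'sh') → geshyi.
number = singular: zero marking, form stays geshyi.
Attach aspect imperfective -mu → geshyimu.
Vowel deletion: no change.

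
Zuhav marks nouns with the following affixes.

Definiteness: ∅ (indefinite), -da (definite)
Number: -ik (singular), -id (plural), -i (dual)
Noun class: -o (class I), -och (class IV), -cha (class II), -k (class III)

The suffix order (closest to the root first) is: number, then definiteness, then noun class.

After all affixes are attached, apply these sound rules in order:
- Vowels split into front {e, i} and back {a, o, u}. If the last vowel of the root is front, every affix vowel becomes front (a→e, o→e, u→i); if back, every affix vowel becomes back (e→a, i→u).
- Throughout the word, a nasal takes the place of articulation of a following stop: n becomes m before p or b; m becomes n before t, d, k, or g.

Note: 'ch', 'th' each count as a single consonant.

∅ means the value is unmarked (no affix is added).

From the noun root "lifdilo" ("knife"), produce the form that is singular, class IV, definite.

lifdiloukdaoch

Attach number singular -ik → lifdiloik.
Attach definiteness definite -da → lifdiloikda.
Attach noun class class IV -och → lifdiloikdaoch.
Apply vowel harmony: lifdiloikdaoch → lifdiloukdaoch.
Nasal assimilation: no change.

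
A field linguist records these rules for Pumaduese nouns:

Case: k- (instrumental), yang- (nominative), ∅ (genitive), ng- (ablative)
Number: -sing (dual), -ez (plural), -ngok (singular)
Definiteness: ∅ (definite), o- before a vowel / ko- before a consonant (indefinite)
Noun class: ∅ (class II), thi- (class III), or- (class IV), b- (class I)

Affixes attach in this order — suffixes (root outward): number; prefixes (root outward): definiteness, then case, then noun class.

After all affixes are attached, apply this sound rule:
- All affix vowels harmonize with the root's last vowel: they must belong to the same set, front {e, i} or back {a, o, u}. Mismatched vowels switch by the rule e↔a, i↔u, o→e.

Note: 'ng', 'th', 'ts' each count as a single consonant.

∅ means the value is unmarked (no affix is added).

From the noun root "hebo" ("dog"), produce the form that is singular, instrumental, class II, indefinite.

Attach number singular -ngok → hebongok.
Attach definiteness indefinite ko- (before consonant 'h') → kohebongok.
Attach case instrumental k- → kkohebongok.
noun class = class II: zero marking, form stays kkohebongok.
Vowel harmony: no change.

kkohebongok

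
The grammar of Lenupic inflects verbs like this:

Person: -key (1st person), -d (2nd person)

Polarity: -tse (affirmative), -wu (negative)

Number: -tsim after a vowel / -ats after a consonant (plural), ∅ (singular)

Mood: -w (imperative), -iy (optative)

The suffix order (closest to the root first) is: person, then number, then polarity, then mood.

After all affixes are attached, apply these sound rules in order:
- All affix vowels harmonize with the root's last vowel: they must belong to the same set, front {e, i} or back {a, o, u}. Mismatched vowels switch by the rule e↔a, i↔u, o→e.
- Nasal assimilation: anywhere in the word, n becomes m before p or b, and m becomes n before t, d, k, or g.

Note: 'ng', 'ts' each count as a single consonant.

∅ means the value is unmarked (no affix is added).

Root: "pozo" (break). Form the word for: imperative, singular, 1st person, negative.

pozokaywuw

Attach person 1st person -key → pozokey.
number = singular: zero marking, form stays pozokey.
Attach polarity negative -wu → pozokeywu.
Attach mood imperative -w → pozokeywuw.
Apply vowel harmony: pozokeywuw → pozokaywuw.
Nasal assimilation: no change.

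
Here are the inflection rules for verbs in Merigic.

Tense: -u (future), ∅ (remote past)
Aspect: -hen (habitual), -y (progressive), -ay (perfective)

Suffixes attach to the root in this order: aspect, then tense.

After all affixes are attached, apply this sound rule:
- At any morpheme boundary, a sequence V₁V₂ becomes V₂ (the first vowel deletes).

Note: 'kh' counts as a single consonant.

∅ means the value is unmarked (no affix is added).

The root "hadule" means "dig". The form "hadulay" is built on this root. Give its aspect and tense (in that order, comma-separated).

Segment: hadule-ay.
aspect: -ay → perfective.
tense: ∅ → remote past.

perfective, remote past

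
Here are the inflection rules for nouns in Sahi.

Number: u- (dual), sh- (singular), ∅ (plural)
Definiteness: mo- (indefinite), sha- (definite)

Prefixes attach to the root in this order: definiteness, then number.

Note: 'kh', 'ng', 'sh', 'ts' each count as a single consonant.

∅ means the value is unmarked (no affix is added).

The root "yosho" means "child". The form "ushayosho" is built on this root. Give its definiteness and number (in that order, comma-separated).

definite, dual

Segment: u-sha-yosho.
definiteness: sha- → definite.
number: u- → dual.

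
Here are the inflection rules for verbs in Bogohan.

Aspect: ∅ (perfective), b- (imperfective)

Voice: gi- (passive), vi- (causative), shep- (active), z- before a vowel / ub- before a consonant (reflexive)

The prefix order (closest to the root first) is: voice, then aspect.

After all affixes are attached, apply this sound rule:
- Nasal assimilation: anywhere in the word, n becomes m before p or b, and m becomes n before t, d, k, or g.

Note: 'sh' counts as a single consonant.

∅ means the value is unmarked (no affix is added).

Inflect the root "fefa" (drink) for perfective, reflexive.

Attach voice reflexive ub- (before consonant 'f') → ubfefa.
aspect = perfective: zero marking, form stays ubfefa.
Nasal assimilation: no change.

ubfefa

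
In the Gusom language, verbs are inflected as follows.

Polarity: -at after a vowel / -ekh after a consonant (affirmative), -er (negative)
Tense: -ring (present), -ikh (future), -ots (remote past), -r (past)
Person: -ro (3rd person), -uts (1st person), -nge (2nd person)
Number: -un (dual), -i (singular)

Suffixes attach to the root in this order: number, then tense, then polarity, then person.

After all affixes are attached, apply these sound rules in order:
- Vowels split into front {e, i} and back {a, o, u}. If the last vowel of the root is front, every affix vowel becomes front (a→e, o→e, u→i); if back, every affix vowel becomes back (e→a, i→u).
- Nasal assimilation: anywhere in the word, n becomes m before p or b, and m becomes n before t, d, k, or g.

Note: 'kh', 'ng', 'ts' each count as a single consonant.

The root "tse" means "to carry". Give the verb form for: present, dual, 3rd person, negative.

tseinringerre

Attach number dual -un → tseun.
Attach tense present -ring → tseunring.
Attach polarity negative -er → tseunringer.
Attach person 3rd person -ro → tseunringerro.
Apply vowel harmony: tseunringerro → tseinringerre.
Nasal assimilation: no change.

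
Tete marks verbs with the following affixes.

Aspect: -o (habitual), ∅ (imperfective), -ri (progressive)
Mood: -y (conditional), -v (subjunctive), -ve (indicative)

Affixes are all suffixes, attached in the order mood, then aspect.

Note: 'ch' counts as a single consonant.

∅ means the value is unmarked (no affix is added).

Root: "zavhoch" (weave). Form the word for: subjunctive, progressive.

zavhochvri

Attach mood subjunctive -v → zavhochv.
Attach aspect progressive -ri → zavhochvri.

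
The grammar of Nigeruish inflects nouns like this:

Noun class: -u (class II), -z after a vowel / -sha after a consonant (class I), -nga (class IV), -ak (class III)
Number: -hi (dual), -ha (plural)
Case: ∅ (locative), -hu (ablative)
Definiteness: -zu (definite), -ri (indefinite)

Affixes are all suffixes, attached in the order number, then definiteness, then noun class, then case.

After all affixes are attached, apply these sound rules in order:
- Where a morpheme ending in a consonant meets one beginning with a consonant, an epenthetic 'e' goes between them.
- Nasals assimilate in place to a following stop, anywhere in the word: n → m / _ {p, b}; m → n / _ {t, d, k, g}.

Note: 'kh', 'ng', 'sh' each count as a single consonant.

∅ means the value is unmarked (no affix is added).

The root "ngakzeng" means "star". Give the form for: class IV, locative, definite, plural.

Attach number plural -ha → ngakzengha.
Attach definiteness definite -zu → ngakzenghazu.
Attach noun class class IV -nga → ngakzenghazunga.
case = locative: zero marking, form stays ngakzenghazunga.
Apply epenthesis: ngakzenghazunga → ngakzengehazunga.
Nasal assimilation: no change.

ngakzengehazunga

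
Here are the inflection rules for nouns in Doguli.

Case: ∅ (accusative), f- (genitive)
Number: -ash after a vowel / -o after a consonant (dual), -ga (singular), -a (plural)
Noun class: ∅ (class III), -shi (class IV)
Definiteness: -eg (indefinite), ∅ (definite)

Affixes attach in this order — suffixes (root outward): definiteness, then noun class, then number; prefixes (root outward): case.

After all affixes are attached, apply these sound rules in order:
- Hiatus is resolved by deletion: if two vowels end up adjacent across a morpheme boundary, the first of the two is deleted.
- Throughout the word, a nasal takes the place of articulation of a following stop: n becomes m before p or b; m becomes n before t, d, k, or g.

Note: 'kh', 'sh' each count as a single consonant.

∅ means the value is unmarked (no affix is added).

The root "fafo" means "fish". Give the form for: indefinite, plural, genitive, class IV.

Attach case genitive f- → ffafo.
Attach definiteness indefinite -eg → ffafoeg.
Attach noun class class IV -shi → ffafoegshi.
Attach number plural -a → ffafoegshia.
Apply vowel deletion: ffafoegshia → ffafegsha.
Nasal assimilation: no change.

ffafegsha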